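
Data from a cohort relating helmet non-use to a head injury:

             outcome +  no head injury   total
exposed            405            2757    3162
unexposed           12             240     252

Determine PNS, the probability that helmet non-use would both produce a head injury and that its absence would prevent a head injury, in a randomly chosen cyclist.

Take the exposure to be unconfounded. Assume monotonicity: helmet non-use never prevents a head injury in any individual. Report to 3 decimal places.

p₁ = P(outcome | exposed) = 405/3162 = 0.12808
p₀ = P(outcome | unexposed) = 12/252 = 0.047619
Under exogeneity and monotonicity, PNS = p₁ − p₀.
PNS = 0.12808 − 0.047619 = 0.080464

PNS ≈ 0.080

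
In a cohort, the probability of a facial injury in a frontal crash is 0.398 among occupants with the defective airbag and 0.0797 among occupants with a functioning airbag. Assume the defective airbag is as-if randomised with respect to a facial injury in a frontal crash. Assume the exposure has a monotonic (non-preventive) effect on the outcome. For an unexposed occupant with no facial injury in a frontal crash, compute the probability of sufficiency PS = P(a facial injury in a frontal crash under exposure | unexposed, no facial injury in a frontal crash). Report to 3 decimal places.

PS ≈ 0.346

Let p₁ = 0.398, p₀ = 0.0797.
Under exogeneity and monotonicity, PS = (p₁ − p₀) / (1 − p₀).
PS = (0.398 − 0.0797) / (1 − 0.0797) = 0.3183 / 0.9203 ≈ 0.3459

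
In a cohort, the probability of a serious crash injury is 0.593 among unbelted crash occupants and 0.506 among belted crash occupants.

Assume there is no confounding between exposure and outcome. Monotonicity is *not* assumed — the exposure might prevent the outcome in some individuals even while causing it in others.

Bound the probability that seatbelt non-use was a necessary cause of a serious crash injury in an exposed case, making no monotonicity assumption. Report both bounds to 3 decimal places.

0.147 ≤ PN ≤ 0.833

Let p₁ = 0.593, p₀ = 0.506.
Under exogeneity alone the bounds on PN are max{0,(p₁−p₀)/p₁} ≤ PN ≤ min{1,(1−p₀)/p₁}.
  lower = (p₁ − p₀)/p₁ = 0.087 / 0.593 ≈ 0.1467
  upper = min{1, (1 − p₀)/p₁} = 0.494 / 0.593 ≈ 0.8331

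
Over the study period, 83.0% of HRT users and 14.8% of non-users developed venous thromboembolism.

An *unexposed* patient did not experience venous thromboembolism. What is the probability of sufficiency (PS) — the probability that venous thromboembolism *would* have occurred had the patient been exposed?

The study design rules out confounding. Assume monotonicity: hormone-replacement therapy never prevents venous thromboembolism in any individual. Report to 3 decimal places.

p₁ = 0.83, p₀ = 0.148.
Under exogeneity and monotonicity, PS = (p₁ − p₀) / (1 − p₀).
PS = (0.83 − 0.148) / (1 − 0.148) = 0.682 / 0.852 ≈ 0.8005

PS ≈ 0.800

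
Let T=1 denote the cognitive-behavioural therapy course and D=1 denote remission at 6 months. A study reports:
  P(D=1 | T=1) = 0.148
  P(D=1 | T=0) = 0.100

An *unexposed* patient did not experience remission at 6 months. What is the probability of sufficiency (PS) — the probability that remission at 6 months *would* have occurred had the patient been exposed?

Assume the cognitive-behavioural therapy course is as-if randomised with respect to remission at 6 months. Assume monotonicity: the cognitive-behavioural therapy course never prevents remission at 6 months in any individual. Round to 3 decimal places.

Let p₁ = 0.148, p₀ = 0.1.
Under exogeneity and monotonicity, PS = (p₁ − p₀) / (1 − p₀).
PS = (0.148 − 0.1) / (1 − 0.1) = 0.048 / 0.9 ≈ 0.0533

PS ≈ 0.053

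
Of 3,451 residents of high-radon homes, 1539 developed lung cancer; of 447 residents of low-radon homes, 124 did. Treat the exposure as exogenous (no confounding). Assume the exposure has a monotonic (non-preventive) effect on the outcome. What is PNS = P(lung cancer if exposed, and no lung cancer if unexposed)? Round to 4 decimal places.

p₁ = P(outcome | exposed) = 1539/3451 = 0.44596
p₀ = P(outcome | unexposed) = 124/447 = 0.2774
Under exogeneity and monotonicity, PNS = p₁ − p₀.
PNS = 0.44596 − 0.2774 = 0.16855

PNS ≈ 0.1686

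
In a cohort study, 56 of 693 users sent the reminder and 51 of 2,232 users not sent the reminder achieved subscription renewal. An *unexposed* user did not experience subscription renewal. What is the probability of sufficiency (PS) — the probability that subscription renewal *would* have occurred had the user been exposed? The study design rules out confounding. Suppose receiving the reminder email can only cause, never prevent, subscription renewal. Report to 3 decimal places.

p₁ = P(outcome | exposed) = 56/693 = 0.080808
p₀ = P(outcome | unexposed) = 51/2232 = 0.022849
Under exogeneity and monotonicity, PS = (p₁ − p₀) / (1 − p₀).
PS = (0.080808 − 0.022849) / (1 − 0.022849) = 0.057959 / 0.97715 ≈ 0.0593

PS ≈ 0.059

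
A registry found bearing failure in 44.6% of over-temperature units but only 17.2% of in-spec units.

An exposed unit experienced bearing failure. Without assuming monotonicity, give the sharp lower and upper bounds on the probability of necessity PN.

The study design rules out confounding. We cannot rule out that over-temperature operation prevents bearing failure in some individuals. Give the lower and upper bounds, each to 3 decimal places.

p₁ = 0.446, p₀ = 0.172.
Under exogeneity alone the bounds on PN are max{0,(p₁−p₀)/p₁} ≤ PN ≤ min{1,(1−p₀)/p₁}.
  lower = (p₁ − p₀)/p₁ = 0.274 / 0.446 ≈ 0.6143
  upper = min{1, (1 − p₀)/p₁} = 0.828 / 0.446 ≈ 1.8565 → capped at 1

0.614 ≤ PN ≤ 1.000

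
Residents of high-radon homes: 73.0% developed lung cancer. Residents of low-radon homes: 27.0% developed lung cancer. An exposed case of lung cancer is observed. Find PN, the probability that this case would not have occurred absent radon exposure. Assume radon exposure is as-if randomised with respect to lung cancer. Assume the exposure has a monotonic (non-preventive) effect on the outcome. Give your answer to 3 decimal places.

p₁ = 0.73, p₀ = 0.27.
Under exogeneity and monotonicity, PN = (p₁ − p₀) / p₁.
PN = (0.73 − 0.27) / 0.73 = 0.46 / 0.73 ≈ 0.6301

PN ≈ 0.630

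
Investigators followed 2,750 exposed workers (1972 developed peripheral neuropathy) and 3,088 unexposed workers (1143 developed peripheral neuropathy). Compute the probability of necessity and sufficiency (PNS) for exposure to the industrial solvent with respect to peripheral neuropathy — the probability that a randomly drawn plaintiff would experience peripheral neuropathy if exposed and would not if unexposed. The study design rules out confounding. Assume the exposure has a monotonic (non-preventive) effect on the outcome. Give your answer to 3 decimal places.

p₁ = P(outcome | exposed) = 1972/2750 = 0.71709
p₀ = P(outcome | unexposed) = 1143/3088 = 0.37014
Under exogeneity and monotonicity, PNS = p₁ − p₀.
PNS = 0.71709 − 0.37014 = 0.34695

PNS ≈ 0.347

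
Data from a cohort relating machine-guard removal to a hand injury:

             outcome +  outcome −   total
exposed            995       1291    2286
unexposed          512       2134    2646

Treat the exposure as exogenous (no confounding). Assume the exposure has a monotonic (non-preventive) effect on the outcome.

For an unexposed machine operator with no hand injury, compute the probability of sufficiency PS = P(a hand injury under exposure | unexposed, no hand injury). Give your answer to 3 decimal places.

PS ≈ 0.300

p₁ = P(outcome | exposed) = 995/2286 = 0.43526
p₀ = P(outcome | unexposed) = 512/2646 = 0.1935
Under exogeneity and monotonicity, PS = (p₁ − p₀) / (1 − p₀).
PS = (0.43526 − 0.1935) / (1 − 0.1935) = 0.24176 / 0.8065 ≈ 0.2998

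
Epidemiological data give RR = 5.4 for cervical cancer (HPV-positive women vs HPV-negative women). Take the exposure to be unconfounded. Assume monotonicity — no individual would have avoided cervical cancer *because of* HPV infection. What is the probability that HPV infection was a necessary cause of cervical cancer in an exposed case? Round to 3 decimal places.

Under exogeneity and monotonicity, PN = (RR − 1) / RR = 1 − 1/RR.
PN = (5.4 − 1) / 5.4 = 4.4 / 5.4 ≈ 0.8148

PN ≈ 0.815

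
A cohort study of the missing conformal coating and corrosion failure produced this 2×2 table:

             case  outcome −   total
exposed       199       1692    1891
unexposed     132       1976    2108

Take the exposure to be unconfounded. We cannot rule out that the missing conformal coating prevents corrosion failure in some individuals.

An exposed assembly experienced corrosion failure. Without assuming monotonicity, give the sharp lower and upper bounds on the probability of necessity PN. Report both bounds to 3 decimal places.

0.405 ≤ PN ≤ 1.000

p₁ = P(outcome | exposed) = 199/1891 = 0.10524
p₀ = P(outcome | unexposed) = 132/2108 = 0.062619
Under exogeneity alone the bounds on PN are max{0,(p₁−p₀)/p₁} ≤ PN ≤ min{1,(1−p₀)/p₁}.
  lower = (p₁ − p₀)/p₁ = 0.042617 / 0.10524 ≈ 0.4050
  upper = min{1, (1 − p₀)/p₁} = 0.93738 / 0.10524 ≈ 8.9075 → capped at 1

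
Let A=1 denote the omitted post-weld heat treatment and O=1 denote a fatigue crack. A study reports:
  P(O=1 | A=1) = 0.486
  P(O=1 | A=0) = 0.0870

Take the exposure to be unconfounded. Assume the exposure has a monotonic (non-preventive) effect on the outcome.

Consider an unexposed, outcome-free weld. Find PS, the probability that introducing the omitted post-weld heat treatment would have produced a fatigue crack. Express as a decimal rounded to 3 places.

PS ≈ 0.437

Let p₁ = 0.486, p₀ = 0.087.
Under exogeneity and monotonicity, PS = (p₁ − p₀) / (1 − p₀).
PS = (0.486 − 0.087) / (1 − 0.087) = 0.399 / 0.913 ≈ 0.4370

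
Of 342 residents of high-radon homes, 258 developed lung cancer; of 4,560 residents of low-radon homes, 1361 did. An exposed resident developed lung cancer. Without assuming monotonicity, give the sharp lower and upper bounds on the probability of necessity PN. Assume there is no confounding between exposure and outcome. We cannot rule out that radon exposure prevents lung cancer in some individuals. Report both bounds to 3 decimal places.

p₁ = P(outcome | exposed) = 258/342 = 0.75439
p₀ = P(outcome | unexposed) = 1361/4560 = 0.29846
Under exogeneity alone the bounds on PN are max{0,(p₁−p₀)/p₁} ≤ PN ≤ min{1,(1−p₀)/p₁}.
  lower = (p₁ − p₀)/p₁ = 0.45592 / 0.75439 ≈ 0.6044
  upper = min{1, (1 − p₀)/p₁} = 0.70154 / 0.75439 ≈ 0.9299

0.604 ≤ PN ≤ 0.930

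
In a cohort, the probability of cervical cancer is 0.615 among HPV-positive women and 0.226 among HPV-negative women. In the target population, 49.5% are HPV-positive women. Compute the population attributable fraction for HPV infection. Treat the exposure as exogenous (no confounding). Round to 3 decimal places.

PAF ≈ 0.460

Let p₁ = 0.615, p₀ = 0.226.
Overall risk P(Y=1) = π·p₁ + (1−π)·p₀ = 0.495×0.615 + 0.505×0.226 = 0.41856.
Under exogeneity, PAF = [P(Y=1) − p₀] / P(Y=1).
PAF = (0.41856 − 0.226) / 0.41856 ≈ 0.4600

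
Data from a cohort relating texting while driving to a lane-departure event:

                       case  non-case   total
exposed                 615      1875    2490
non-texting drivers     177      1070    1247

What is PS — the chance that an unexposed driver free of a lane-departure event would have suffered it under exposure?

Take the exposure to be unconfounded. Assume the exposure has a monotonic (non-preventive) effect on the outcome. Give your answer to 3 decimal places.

p₁ = P(outcome | exposed) = 615/2490 = 0.24699
p₀ = P(outcome | unexposed) = 177/1247 = 0.14194
Under exogeneity and monotonicity, PS = (p₁ − p₀)/(1 − p₀).
PS = (0.24699 − 0.14194) / 0.85806 ≈ 0.1224

PS ≈ 0.122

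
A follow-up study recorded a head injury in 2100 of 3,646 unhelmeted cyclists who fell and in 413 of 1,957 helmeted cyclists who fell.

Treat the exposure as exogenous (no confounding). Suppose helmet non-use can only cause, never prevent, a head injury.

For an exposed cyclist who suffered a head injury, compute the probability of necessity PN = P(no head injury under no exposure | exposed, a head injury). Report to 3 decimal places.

PN ≈ 0.634

p₁ = P(outcome | exposed) = 2100/3646 = 0.57597
p₀ = P(outcome | unexposed) = 413/1957 = 0.21104
Under exogeneity and monotonicity, PN = (p₁ − p₀) / p₁.
PN = (0.57597 − 0.21104) / 0.57597 = 0.36494 / 0.57597 ≈ 0.6336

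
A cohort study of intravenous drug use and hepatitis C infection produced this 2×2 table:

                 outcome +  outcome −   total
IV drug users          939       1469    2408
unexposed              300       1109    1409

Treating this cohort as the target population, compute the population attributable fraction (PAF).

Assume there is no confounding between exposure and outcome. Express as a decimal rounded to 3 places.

p₁ = P(outcome | exposed) = 939/2408 = 0.38995
p₀ = P(outcome | unexposed) = 300/1409 = 0.21292
Exposure prevalence π = 2408/3817 = 0.63086; overall risk P(Y=1) = 0.3246.
Under exogeneity, PAF = [P(Y=1) − p₀]/P(Y=1).
PAF = (0.3246 − 0.21292) / 0.3246 ≈ 0.3441

PAF ≈ 0.344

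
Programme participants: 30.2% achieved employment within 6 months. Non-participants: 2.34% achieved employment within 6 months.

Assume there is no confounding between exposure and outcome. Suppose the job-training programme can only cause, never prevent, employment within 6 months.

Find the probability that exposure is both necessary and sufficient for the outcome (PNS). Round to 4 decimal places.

PNS ≈ 0.2786

p₁ = 0.302, p₀ = 0.0234.
Under exogeneity and monotonicity, PNS = p₁ − p₀.
PNS = 0.302 − 0.0234 = 0.2786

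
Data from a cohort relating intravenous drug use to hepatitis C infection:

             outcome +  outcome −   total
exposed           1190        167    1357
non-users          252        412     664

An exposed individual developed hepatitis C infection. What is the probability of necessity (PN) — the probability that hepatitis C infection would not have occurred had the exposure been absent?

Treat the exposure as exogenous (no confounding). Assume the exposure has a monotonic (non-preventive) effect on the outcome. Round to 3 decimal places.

PN ≈ 0.567

p₁ = P(outcome | exposed) = 1190/1357 = 0.87693
p₀ = P(outcome | unexposed) = 252/664 = 0.37952
Under exogeneity and monotonicity, PN = (p₁ − p₀)/p₁.
PN = (0.87693 − 0.37952) / 0.87693 ≈ 0.5672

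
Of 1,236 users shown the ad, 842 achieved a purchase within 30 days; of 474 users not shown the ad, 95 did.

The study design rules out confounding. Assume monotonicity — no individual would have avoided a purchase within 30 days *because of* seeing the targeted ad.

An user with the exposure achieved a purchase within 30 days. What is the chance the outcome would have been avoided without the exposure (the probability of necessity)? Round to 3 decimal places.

PN ≈ 0.706

p₁ = P(outcome | exposed) = 842/1236 = 0.68123
p₀ = P(outcome | unexposed) = 95/474 = 0.20042
Under exogeneity and monotonicity, PN = (p₁ − p₀) / p₁.
PN = (0.68123 − 0.20042) / 0.68123 = 0.48081 / 0.68123 ≈ 0.7058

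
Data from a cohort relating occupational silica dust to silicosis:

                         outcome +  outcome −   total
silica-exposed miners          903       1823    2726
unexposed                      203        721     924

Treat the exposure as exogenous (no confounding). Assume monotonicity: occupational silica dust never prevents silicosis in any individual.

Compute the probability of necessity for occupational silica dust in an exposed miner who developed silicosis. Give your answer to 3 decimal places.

PN ≈ 0.337

p₁ = P(outcome | exposed) = 903/2726 = 0.33125
p₀ = P(outcome | unexposed) = 203/924 = 0.2197
Under exogeneity and monotonicity, PN = (p₁ − p₀)/p₁.
PN = (0.33125 − 0.2197) / 0.33125 ≈ 0.3368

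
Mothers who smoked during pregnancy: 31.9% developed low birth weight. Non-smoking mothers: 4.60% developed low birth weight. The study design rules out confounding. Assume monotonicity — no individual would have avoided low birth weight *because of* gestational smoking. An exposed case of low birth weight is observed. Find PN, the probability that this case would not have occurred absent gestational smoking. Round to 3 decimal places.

PN ≈ 0.856

p₁ = 0.319, p₀ = 0.046.
Under exogeneity and monotonicity, PN = (p₁ − p₀) / p₁.
PN = (0.319 − 0.046) / 0.319 = 0.273 / 0.319 ≈ 0.8558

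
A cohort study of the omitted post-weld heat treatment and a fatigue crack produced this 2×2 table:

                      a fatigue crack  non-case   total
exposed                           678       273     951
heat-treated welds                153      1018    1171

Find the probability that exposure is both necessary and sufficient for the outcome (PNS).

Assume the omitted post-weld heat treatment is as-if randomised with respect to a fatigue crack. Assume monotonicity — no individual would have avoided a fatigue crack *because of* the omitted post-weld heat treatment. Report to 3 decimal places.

p₁ = P(outcome | exposed) = 678/951 = 0.71293
p₀ = P(outcome | unexposed) = 153/1171 = 0.13066
Under exogeneity and monotonicity, PNS = p₁ − p₀.
PNS = 0.71293 − 0.13066 = 0.58228

PNS ≈ 0.582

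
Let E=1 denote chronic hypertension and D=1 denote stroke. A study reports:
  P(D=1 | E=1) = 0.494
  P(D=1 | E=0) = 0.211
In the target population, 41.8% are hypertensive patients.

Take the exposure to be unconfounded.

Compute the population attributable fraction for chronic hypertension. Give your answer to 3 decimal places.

Let p₁ = 0.494, p₀ = 0.211.
Overall risk P(Y=1) = π·p₁ + (1−π)·p₀ = 0.418×0.494 + 0.582×0.211 = 0.32929.
Under exogeneity, PAF = [P(Y=1) − p₀] / P(Y=1).
PAF = (0.32929 − 0.211) / 0.32929 ≈ 0.3592

PAF ≈ 0.359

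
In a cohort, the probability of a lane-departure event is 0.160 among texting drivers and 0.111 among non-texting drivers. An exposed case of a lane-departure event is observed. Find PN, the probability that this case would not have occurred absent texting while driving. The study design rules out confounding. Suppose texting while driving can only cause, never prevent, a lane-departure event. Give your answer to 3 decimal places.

Let p₁ = 0.16, p₀ = 0.111.
Under exogeneity and monotonicity, PN = (p₁ − p₀) / p₁.
PN = (0.16 − 0.111) / 0.16 = 0.049 / 0.16 ≈ 0.3063

PN ≈ 0.306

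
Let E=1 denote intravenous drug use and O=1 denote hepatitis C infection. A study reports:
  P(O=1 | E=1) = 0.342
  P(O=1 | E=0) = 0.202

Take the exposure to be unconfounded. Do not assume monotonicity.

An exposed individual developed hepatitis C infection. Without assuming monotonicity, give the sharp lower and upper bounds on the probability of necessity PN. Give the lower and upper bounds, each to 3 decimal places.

0.409 ≤ PN ≤ 1.000

Let p₁ = 0.342, p₀ = 0.202.
Under exogeneity alone the bounds on PN are max{0,(p₁−p₀)/p₁} ≤ PN ≤ min{1,(1−p₀)/p₁}.
  lower = (p₁ − p₀)/p₁ = 0.14 / 0.342 ≈ 0.4094
  upper = min{1, (1 − p₀)/p₁} = 0.798 / 0.342 ≈ 2.3333 → capped at 1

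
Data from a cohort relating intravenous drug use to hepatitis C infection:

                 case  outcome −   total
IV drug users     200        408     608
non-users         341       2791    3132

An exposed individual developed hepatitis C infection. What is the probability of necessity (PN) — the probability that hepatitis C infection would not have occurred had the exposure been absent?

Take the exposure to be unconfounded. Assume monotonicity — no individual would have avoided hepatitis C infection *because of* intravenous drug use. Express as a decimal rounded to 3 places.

p₁ = P(outcome | exposed) = 200/608 = 0.32895
p₀ = P(outcome | unexposed) = 341/3132 = 0.10888
Under exogeneity and monotonicity, PN = (p₁ − p₀)/p₁.
PN = (0.32895 − 0.10888) / 0.32895 ≈ 0.6690

PN ≈ 0.669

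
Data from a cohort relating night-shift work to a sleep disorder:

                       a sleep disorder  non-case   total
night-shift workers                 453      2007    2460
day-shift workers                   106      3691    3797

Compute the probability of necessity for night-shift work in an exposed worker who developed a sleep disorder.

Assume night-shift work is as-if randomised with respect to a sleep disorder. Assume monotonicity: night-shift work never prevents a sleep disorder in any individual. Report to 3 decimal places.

p₁ = P(outcome | exposed) = 453/2460 = 0.18415
p₀ = P(outcome | unexposed) = 106/3797 = 0.027917
Under exogeneity and monotonicity, PN = (p₁ − p₀) / p₁.
PN = (0.18415 − 0.027917) / 0.18415 = 0.15623 / 0.18415 ≈ 0.8484

PN ≈ 0.848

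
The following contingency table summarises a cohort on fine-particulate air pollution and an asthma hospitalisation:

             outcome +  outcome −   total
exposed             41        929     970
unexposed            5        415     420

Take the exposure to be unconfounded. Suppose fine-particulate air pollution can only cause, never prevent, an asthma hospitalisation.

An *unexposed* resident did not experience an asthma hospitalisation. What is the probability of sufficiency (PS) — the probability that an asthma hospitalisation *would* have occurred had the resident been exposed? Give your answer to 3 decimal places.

PS ≈ 0.031

p₁ = P(outcome | exposed) = 41/970 = 0.042268
p₀ = P(outcome | unexposed) = 5/420 = 0.011905
Under exogeneity and monotonicity, PS = (p₁ − p₀)/(1 − p₀).
PS = (0.042268 − 0.011905) / 0.9881 ≈ 0.0307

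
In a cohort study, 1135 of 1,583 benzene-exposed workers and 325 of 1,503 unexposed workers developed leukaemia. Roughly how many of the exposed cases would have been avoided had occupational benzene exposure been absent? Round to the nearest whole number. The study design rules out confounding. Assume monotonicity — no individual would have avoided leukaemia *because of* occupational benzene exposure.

about 793 cases

p₁ = P(outcome | exposed) = 1135/1583 = 0.71699
p₀ = P(outcome | unexposed) = 325/1503 = 0.21623
PN = (p₁ − p₀)/p₁ = (0.71699 − 0.21623) / 0.71699 ≈ 0.69842.
Attributable cases ≈ PN × (exposed cases) = 0.69842 × 1135 ≈ 792.70.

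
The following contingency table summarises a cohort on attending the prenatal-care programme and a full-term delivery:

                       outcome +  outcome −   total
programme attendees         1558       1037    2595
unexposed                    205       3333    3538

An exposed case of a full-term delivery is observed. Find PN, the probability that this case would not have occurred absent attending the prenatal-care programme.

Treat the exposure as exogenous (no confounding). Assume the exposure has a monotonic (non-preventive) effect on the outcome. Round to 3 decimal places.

PN ≈ 0.903

p₁ = P(outcome | exposed) = 1558/2595 = 0.60039
p₀ = P(outcome | unexposed) = 205/3538 = 0.057942
Under exogeneity and monotonicity, PN = (p₁ − p₀)/p₁.
PN = (0.60039 − 0.057942) / 0.60039 ≈ 0.9035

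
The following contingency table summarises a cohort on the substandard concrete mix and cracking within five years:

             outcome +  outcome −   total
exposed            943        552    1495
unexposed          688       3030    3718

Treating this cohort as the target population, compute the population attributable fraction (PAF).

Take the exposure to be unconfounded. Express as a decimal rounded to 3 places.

p₁ = P(outcome | exposed) = 943/1495 = 0.63077
p₀ = P(outcome | unexposed) = 688/3718 = 0.18505
Exposure prevalence π = 1495/5213 = 0.28678; overall risk P(Y=1) = 0.31287.
Under exogeneity, PAF = [P(Y=1) − p₀]/P(Y=1).
PAF = (0.31287 − 0.18505) / 0.31287 ≈ 0.4086

PAF ≈ 0.409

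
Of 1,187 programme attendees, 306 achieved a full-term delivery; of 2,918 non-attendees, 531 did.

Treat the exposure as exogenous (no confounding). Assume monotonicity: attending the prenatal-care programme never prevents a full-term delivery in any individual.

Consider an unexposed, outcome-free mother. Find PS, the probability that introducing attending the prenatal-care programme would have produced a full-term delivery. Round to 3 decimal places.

PS ≈ 0.093

p₁ = P(outcome | exposed) = 306/1187 = 0.25779
p₀ = P(outcome | unexposed) = 531/2918 = 0.18197
Under exogeneity and monotonicity, PS = (p₁ − p₀) / (1 − p₀).
PS = (0.25779 − 0.18197) / (1 − 0.18197) = 0.075819 / 0.81803 ≈ 0.0927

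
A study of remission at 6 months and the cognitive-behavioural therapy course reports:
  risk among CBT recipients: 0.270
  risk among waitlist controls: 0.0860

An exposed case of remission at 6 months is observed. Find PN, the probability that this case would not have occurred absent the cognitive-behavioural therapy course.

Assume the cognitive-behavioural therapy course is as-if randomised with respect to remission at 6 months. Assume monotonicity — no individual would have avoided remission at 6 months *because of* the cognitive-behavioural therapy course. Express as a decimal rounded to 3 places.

Let p₁ = 0.27, p₀ = 0.086.
Under exogeneity and monotonicity, PN = (p₁ − p₀) / p₁.
PN = (0.27 − 0.086) / 0.27 = 0.184 / 0.27 ≈ 0.6815

PN ≈ 0.681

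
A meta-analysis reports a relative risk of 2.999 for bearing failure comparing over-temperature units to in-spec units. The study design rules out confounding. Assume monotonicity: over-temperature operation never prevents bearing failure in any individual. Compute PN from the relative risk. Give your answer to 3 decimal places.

PN ≈ 0.667

Under exogeneity and monotonicity, PN = (RR − 1) / RR = 1 − 1/RR.
PN = (2.999 − 1) / 2.999 = 1.999 / 2.999 ≈ 0.6666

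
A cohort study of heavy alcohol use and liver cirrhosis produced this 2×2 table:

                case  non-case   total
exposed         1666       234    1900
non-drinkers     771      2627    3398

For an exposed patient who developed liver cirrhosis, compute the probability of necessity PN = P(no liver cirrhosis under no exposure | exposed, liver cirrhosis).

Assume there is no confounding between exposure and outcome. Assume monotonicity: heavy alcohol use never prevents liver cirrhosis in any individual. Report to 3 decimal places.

PN ≈ 0.741

p₁ = P(outcome | exposed) = 1666/1900 = 0.87684
p₀ = P(outcome | unexposed) = 771/3398 = 0.2269
Under exogeneity and monotonicity, PN = (p₁ − p₀)/p₁.
PN = (0.87684 − 0.2269) / 0.87684 ≈ 0.7412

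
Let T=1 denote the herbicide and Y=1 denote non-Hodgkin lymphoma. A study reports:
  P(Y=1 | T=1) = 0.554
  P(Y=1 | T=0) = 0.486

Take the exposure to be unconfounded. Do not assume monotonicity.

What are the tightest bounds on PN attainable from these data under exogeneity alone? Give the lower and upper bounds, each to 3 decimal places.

Let p₁ = 0.554, p₀ = 0.486.
Under exogeneity alone the bounds on PN are max{0,(p₁−p₀)/p₁} ≤ PN ≤ min{1,(1−p₀)/p₁}.
  lower = (p₁ − p₀)/p₁ = 0.068 / 0.554 ≈ 0.1227
  upper = min{1, (1 − p₀)/p₁} = 0.514 / 0.554 ≈ 0.9278

0.123 ≤ PN ≤ 0.928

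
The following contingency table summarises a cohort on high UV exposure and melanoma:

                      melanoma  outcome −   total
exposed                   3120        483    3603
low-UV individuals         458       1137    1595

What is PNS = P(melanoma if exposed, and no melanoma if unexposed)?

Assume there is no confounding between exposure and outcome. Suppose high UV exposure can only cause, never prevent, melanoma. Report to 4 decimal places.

PNS ≈ 0.5788

p₁ = P(outcome | exposed) = 3120/3603 = 0.86595
p₀ = P(outcome | unexposed) = 458/1595 = 0.28715
Under exogeneity and monotonicity, PNS = p₁ − p₀.
PNS = 0.86595 − 0.28715 = 0.5788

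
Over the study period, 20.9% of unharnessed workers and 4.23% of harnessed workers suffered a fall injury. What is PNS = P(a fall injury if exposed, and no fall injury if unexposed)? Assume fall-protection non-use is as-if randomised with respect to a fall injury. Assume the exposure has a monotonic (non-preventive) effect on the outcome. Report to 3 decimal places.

PNS ≈ 0.167

p₁ = 0.209, p₀ = 0.0423.
Under exogeneity and monotonicity, PNS = p₁ − p₀.
PNS = 0.209 − 0.0423 = 0.1667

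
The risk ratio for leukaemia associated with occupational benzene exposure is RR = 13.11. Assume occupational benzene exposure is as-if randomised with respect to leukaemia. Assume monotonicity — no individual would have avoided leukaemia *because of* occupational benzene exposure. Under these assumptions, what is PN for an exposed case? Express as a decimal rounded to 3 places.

Under exogeneity and monotonicity, PN = (RR − 1) / RR = 1 − 1/RR.
PN = (13.11 − 1) / 13.11 = 12.11 / 13.11 ≈ 0.9237

PN ≈ 0.924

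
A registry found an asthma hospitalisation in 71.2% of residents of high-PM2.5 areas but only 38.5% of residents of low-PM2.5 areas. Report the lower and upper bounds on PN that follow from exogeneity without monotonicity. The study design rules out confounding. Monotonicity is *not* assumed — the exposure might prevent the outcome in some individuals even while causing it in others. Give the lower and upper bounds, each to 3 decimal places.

0.459 ≤ PN ≤ 0.864

p₁ = 0.712, p₀ = 0.385.
Under exogeneity alone the bounds on PN are max{0,(p₁−p₀)/p₁} ≤ PN ≤ min{1,(1−p₀)/p₁}.
  lower = (p₁ − p₀)/p₁ = 0.327 / 0.712 ≈ 0.4593
  upper = min{1, (1 − p₀)/p₁} = 0.615 / 0.712 ≈ 0.8638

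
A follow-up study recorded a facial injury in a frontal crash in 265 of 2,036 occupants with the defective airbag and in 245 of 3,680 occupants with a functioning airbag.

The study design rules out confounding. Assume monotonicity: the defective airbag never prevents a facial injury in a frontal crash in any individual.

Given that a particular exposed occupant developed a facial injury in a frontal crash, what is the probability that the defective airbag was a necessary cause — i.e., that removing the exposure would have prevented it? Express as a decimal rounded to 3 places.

PN ≈ 0.488

p₁ = P(outcome | exposed) = 265/2036 = 0.13016
p₀ = P(outcome | unexposed) = 245/3680 = 0.066576
Under exogeneity and monotonicity, PN = (p₁ − p₀) / p₁.
PN = (0.13016 − 0.066576) / 0.13016 = 0.063581 / 0.13016 ≈ 0.4885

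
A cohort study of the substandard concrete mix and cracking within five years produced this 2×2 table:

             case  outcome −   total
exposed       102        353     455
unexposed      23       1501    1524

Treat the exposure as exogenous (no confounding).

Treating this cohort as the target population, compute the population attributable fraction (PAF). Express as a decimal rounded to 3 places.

PAF ≈ 0.761

p₁ = P(outcome | exposed) = 102/455 = 0.22418
p₀ = P(outcome | unexposed) = 23/1524 = 0.015092
Exposure prevalence π = 455/1979 = 0.22991; overall risk P(Y=1) = 0.063163.
Under exogeneity, PAF = [P(Y=1) − p₀]/P(Y=1).
PAF = (0.063163 − 0.015092) / 0.063163 ≈ 0.7611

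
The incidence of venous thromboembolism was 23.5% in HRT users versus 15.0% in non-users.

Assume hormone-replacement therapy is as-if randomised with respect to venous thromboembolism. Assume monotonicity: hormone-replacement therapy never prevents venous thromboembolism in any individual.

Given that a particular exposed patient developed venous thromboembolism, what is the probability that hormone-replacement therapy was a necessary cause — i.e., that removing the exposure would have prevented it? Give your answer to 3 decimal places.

p₁ = 0.235, p₀ = 0.15.
Under exogeneity and monotonicity, PN = (p₁ − p₀) / p₁.
PN = (0.235 − 0.15) / 0.235 = 0.085 / 0.235 ≈ 0.3617

PN ≈ 0.362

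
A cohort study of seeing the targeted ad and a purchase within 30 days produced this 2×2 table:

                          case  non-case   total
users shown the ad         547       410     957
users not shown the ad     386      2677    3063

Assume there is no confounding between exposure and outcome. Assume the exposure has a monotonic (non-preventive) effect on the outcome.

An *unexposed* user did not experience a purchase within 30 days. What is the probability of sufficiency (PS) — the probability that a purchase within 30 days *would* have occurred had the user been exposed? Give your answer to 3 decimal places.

p₁ = P(outcome | exposed) = 547/957 = 0.57158
p₀ = P(outcome | unexposed) = 386/3063 = 0.12602
Under exogeneity and monotonicity, PS = (p₁ − p₀)/(1 − p₀).
PS = (0.57158 − 0.12602) / 0.87398 ≈ 0.5098

PS ≈ 0.510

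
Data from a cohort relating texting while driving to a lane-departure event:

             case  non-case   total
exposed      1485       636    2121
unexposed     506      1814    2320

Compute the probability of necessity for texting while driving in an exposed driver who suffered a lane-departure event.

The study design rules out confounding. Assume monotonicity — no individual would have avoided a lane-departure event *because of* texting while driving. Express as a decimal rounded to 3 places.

p₁ = P(outcome | exposed) = 1485/2121 = 0.70014
p₀ = P(outcome | unexposed) = 506/2320 = 0.2181
Under exogeneity and monotonicity, PN = (p₁ − p₀)/p₁.
PN = (0.70014 − 0.2181) / 0.70014 ≈ 0.6885

PN ≈ 0.688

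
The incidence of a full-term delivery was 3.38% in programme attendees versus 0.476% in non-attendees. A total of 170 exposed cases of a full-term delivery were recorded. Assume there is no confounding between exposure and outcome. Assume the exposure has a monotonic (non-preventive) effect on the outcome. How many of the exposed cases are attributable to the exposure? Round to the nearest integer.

p₁ = 0.0338, p₀ = 0.00476.
PN = (p₁ − p₀)/p₁ = (0.0338 − 0.00476) / 0.0338 ≈ 0.85917.
Attributable cases ≈ PN × (exposed cases) = 0.85917 × 170 ≈ 146.06.

about 146 cases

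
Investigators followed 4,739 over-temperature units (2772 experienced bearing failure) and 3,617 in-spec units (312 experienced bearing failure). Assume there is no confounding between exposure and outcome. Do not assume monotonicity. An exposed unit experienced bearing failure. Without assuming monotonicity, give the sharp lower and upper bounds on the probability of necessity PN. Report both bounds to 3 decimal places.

p₁ = P(outcome | exposed) = 2772/4739 = 0.58493
p₀ = P(outcome | unexposed) = 312/3617 = 0.086259
Under exogeneity alone the bounds on PN are max{0,(p₁−p₀)/p₁} ≤ PN ≤ min{1,(1−p₀)/p₁}.
  lower = (p₁ − p₀)/p₁ = 0.49867 / 0.58493 ≈ 0.8525
  upper = min{1, (1 − p₀)/p₁} = 0.91374 / 0.58493 ≈ 1.5621 → capped at 1

0.853 ≤ PN ≤ 1.000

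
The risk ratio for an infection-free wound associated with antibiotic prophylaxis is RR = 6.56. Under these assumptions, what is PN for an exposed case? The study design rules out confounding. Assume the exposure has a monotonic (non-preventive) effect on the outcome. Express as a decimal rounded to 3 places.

Under exogeneity and monotonicity, PN = (RR − 1) / RR = 1 − 1/RR.
PN = (6.56 − 1) / 6.56 = 5.56 / 6.56 ≈ 0.8476

PN ≈ 0.848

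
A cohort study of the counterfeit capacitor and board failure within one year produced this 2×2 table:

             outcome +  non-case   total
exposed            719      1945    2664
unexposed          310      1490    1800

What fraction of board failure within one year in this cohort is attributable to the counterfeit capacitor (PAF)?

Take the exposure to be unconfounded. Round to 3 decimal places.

p₁ = P(outcome | exposed) = 719/2664 = 0.26989
p₀ = P(outcome | unexposed) = 310/1800 = 0.17222
Exposure prevalence π = 2664/4464 = 0.59677; overall risk P(Y=1) = 0.23051.
Under exogeneity, PAF = [P(Y=1) − p₀]/P(Y=1).
PAF = (0.23051 − 0.17222) / 0.23051 ≈ 0.2529

PAF ≈ 0.253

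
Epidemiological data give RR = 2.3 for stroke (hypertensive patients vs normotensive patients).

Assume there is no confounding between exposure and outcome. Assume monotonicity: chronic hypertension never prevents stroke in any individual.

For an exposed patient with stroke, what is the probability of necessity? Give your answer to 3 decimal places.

PN ≈ 0.565

Under exogeneity and monotonicity, PN = (RR − 1) / RR = 1 − 1/RR.
PN = (2.3 − 1) / 2.3 = 1.3 / 2.3 ≈ 0.5652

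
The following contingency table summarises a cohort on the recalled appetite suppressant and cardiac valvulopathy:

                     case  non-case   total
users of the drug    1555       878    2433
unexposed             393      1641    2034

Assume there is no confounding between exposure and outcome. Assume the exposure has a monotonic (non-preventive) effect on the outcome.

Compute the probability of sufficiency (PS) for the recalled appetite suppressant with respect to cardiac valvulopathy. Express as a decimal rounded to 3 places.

PS ≈ 0.553

p₁ = P(outcome | exposed) = 1555/2433 = 0.63913
p₀ = P(outcome | unexposed) = 393/2034 = 0.19322
Under exogeneity and monotonicity, PS = (p₁ − p₀)/(1 − p₀).
PS = (0.63913 − 0.19322) / 0.80678 ≈ 0.5527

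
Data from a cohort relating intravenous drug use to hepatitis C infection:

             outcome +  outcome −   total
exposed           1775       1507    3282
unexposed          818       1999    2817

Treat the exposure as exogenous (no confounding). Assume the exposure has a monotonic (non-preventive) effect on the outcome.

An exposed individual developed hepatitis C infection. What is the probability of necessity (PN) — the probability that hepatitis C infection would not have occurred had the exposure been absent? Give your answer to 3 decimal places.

PN ≈ 0.463

p₁ = P(outcome | exposed) = 1775/3282 = 0.54083
p₀ = P(outcome | unexposed) = 818/2817 = 0.29038
Under exogeneity and monotonicity, PN = (p₁ − p₀)/p₁.
PN = (0.54083 − 0.29038) / 0.54083 ≈ 0.4631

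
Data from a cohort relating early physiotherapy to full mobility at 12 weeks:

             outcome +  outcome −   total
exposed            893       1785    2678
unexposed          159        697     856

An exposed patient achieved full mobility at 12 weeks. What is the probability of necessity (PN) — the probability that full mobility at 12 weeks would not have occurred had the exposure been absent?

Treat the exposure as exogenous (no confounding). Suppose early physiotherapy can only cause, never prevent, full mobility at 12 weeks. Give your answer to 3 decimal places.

p₁ = P(outcome | exposed) = 893/2678 = 0.33346
p₀ = P(outcome | unexposed) = 159/856 = 0.18575
Under exogeneity and monotonicity, PN = (p₁ − p₀)/p₁.
PN = (0.33346 − 0.18575) / 0.33346 ≈ 0.4430

PN ≈ 0.443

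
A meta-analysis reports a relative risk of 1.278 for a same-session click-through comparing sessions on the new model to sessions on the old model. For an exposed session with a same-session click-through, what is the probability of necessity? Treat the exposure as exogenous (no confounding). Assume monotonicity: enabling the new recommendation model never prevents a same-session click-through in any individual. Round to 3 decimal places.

Under exogeneity and monotonicity, PN = (RR − 1) / RR = 1 − 1/RR.
PN = (1.278 − 1) / 1.278 = 0.278 / 1.278 ≈ 0.2175

PN ≈ 0.218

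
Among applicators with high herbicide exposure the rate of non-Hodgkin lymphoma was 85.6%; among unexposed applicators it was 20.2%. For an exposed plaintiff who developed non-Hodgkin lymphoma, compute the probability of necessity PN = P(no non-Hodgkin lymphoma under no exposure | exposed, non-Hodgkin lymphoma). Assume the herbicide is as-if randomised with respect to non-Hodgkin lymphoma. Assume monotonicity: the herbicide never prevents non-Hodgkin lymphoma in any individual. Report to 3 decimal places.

PN ≈ 0.764

p₁ = 0.856, p₀ = 0.202.
Under exogeneity and monotonicity, PN = (p₁ − p₀) / p₁.
PN = (0.856 − 0.202) / 0.856 = 0.654 / 0.856 ≈ 0.7640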